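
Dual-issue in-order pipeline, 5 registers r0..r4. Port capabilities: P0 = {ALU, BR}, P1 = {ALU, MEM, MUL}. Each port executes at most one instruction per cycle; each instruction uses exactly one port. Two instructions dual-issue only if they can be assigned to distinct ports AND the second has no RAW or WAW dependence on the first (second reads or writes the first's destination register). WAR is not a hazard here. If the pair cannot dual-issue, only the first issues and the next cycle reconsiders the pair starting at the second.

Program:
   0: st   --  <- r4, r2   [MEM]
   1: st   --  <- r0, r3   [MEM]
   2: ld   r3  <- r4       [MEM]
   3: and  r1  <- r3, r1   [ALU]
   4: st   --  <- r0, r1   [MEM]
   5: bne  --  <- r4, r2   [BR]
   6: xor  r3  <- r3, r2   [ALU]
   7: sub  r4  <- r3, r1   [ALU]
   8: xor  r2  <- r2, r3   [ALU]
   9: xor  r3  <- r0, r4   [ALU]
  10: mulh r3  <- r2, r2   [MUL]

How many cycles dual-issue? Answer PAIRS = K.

[0] i0  st.MEM  -- no-port MEM/MEM
[1] i1  st.MEM  -- no-port MEM/MEM
[2] i2  ld.MEM  -- RAW r3
[3] i3  and.ALU  -- RAW r1
[4] i4&i5  st.MEM;bne.BR  -- dual
[5] i6  xor.ALU  -- RAW r3
[6] i7&i8  sub.ALU;xor.ALU  -- dual
[7] i9  xor.ALU  -- WAW r3
[8] i10  mulh.MUL  -- tail

PAIRS = 2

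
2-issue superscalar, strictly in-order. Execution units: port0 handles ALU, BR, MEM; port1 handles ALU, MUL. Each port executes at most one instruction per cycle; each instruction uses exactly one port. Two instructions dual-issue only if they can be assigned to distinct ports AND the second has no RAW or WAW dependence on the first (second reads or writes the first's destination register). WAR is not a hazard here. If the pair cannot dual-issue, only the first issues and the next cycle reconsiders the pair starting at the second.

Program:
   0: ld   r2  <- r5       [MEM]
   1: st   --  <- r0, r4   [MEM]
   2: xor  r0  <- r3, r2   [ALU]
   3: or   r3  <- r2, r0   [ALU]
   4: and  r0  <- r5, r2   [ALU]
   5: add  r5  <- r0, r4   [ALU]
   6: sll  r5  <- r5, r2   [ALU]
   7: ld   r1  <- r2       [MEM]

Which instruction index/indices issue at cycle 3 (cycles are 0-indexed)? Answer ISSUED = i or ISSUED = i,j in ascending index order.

ISSUED = 5

0. ld.MEM @i0  | no-port MEM/MEM
1. st.MEM/xor.ALU @i1+i2  | 2-wide
2. or.ALU/and.ALU @i3+i4  | 2-wide
3. add.ALU @i5  | RAW+WAW r5
4. sll.ALU/ld.MEM @i6+i7  | 2-wide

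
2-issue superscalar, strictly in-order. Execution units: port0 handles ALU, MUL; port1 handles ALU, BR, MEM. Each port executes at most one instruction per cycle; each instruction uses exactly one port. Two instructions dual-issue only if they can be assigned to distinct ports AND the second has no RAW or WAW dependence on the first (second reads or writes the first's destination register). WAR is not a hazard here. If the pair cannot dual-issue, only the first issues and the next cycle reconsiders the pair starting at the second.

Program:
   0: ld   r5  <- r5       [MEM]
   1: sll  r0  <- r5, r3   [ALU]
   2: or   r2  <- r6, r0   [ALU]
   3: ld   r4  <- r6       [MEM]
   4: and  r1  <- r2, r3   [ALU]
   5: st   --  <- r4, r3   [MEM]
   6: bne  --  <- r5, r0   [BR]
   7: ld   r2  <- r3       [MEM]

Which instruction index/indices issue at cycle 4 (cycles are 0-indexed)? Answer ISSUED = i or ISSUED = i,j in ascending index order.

t=0 i0:ld.MEM ; RAW r5
t=1 i1:sll.ALU ; RAW r0
t=2 i2/i3:or.ALU+ld.MEM ; pair
t=3 i4/i5:and.ALU+st.MEM ; pair
t=4 i6:bne.BR ; no-port BR/MEM
t=5 i7:ld.MEM ; tail

ISSUED = 6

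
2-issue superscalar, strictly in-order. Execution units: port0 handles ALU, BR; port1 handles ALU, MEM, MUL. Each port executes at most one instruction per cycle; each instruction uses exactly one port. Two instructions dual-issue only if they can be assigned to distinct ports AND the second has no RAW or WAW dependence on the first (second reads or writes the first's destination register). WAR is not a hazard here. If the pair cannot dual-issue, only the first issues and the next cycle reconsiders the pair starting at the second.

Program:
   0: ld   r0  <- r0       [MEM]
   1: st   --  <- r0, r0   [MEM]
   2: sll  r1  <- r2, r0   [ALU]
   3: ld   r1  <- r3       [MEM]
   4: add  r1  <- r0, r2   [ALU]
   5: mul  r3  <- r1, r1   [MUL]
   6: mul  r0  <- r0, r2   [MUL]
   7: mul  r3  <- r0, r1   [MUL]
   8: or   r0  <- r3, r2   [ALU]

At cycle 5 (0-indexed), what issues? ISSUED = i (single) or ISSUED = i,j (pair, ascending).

0. ld @i0  | no-port MEM/MEM
1. st;sll @i1&i2  | 2-wide
2. ld @i3  | WAW r1
3. add @i4  | RAW r1
4. mul @i5  | no-port MUL/MUL
5. mul @i6  | no-port MUL/MUL
6. mul @i7  | RAW r3
7. or @i8  | tail

ISSUED = 6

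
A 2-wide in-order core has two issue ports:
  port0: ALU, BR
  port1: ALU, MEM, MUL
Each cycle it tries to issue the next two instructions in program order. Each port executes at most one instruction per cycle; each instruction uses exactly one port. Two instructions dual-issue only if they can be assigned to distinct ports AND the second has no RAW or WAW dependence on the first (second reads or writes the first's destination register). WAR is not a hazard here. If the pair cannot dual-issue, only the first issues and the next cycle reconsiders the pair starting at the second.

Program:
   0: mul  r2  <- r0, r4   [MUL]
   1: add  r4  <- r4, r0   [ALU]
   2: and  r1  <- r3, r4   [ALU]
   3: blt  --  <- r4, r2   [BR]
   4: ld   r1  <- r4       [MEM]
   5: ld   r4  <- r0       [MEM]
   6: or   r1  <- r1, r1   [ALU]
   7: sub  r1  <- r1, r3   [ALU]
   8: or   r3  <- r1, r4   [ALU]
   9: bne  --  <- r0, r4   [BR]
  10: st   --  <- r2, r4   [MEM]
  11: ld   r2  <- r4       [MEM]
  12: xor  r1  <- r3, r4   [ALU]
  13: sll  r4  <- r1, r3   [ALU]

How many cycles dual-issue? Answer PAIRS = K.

#0 head=0: mul+add i0,i1 pair
#1 head=2: and+blt i2,i3 pair
#2 head=4: ld i4 no-port MEM/MEM
#3 head=5: ld+or i5,i6 pair
#4 head=7: sub i7 RAW r1
#5 head=8: or+bne i8,i9 pair
#6 head=10: st i10 no-port MEM/MEM
#7 head=11: ld+xor i11,i12 pair
#8 head=13: sll i13 tail

PAIRS = 5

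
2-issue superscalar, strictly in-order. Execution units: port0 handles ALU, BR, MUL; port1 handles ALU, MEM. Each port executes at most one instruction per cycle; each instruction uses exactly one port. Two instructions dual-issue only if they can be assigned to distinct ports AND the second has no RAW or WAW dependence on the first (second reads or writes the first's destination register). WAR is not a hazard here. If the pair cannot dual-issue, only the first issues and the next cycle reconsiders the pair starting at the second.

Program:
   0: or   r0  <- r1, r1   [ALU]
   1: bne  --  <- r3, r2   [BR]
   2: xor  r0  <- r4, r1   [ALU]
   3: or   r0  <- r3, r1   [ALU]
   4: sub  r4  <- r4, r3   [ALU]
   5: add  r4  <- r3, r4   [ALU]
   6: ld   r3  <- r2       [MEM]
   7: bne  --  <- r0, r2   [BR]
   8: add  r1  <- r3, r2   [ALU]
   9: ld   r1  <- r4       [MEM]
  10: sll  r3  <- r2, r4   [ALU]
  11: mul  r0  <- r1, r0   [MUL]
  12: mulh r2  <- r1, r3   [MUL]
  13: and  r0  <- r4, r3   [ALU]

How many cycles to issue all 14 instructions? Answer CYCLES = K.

c0: i0&i1 or.ALU+bne.BR  2-wide
c1: i2 xor.ALU  WAW r0
c2: i3&i4 or.ALU+sub.ALU  2-wide
c3: i5&i6 add.ALU+ld.MEM  2-wide
c4: i7&i8 bne.BR+add.ALU  2-wide
c5: i9&i10 ld.MEM+sll.ALU  2-wide
c6: i11 mul.MUL  no-port MUL/MUL
c7: i12&i13 mulh.MUL+and.ALU  2-wide

CYCLES = 8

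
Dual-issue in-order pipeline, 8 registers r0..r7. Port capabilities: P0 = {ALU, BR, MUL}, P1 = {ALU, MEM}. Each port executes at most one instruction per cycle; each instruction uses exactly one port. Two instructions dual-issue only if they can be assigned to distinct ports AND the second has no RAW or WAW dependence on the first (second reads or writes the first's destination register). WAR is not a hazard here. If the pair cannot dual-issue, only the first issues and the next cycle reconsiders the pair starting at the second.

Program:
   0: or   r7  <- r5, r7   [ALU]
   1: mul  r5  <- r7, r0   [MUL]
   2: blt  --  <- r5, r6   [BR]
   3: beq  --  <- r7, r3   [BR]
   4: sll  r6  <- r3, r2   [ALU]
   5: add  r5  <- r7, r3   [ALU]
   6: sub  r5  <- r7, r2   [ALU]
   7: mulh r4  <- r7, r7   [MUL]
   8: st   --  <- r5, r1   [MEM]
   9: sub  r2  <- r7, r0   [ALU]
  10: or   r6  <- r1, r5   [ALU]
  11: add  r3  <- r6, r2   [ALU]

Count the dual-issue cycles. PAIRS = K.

  cy0 -> i0 (or) RAW r7
  cy1 -> i1 (mul) no-port MUL/BR
  cy2 -> i2 (blt) no-port BR/BR
  cy3 -> i3+i4 (beq;sll) dual
  cy4 -> i5 (add) WAW r5
  cy5 -> i6+i7 (sub;mulh) dual
  cy6 -> i8+i9 (st;sub) dual
  cy7 -> i10 (or) RAW r6
  cy8 -> i11 (add) tail

PAIRS = 3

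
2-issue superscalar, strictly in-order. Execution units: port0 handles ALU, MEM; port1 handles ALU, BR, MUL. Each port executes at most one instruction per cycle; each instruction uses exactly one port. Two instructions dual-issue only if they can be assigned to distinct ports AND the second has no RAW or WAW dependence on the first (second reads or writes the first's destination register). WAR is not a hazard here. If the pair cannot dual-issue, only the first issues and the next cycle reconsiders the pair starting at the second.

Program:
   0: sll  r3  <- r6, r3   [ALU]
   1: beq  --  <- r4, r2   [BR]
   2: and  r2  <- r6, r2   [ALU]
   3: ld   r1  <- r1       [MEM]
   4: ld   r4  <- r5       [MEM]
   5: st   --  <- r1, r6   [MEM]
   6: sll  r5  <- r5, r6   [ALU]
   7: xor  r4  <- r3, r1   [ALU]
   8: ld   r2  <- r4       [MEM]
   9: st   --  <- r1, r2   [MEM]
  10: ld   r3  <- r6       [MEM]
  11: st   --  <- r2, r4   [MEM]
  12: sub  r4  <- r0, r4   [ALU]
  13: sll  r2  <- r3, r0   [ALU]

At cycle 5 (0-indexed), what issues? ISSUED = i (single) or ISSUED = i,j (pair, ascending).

c0: i0+i1 sll.ALU;beq.BR  dual
c1: i2+i3 and.ALU;ld.MEM  dual
c2: i4 ld.MEM  no-port MEM/MEM
c3: i5+i6 st.MEM;sll.ALU  dual
c4: i7 xor.ALU  RAW r4
c5: i8 ld.MEM  no-port MEM/MEM
c6: i9 st.MEM  no-port MEM/MEM
c7: i10 ld.MEM  no-port MEM/MEM
c8: i11+i12 st.MEM;sub.ALU  dual
c9: i13 sll.ALU  tail

ISSUED = 8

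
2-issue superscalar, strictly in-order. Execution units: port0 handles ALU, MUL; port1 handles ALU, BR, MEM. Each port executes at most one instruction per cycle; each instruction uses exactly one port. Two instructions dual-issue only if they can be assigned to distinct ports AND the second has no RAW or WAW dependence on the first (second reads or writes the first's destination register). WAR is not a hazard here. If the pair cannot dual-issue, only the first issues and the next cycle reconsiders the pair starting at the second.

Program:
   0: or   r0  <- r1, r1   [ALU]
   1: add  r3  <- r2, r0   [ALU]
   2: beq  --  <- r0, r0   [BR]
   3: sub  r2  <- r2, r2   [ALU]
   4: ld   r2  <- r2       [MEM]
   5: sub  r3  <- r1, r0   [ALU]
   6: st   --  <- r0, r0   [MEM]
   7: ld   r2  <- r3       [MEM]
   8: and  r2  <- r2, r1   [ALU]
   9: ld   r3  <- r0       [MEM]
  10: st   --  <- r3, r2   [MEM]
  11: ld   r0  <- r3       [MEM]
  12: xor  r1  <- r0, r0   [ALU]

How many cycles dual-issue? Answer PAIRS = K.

PAIRS = 3

0. or @i0  | RAW r0
1. add/beq @i1/i2  | pair
2. sub @i3  | RAW+WAW r2
3. ld/sub @i4/i5  | pair
4. st @i6  | no-port MEM/MEM
5. ld @i7  | RAW+WAW r2
6. and/ld @i8/i9  | pair
7. st @i10  | no-port MEM/MEM
8. ld @i11  | RAW r0
9. xor @i12  | tail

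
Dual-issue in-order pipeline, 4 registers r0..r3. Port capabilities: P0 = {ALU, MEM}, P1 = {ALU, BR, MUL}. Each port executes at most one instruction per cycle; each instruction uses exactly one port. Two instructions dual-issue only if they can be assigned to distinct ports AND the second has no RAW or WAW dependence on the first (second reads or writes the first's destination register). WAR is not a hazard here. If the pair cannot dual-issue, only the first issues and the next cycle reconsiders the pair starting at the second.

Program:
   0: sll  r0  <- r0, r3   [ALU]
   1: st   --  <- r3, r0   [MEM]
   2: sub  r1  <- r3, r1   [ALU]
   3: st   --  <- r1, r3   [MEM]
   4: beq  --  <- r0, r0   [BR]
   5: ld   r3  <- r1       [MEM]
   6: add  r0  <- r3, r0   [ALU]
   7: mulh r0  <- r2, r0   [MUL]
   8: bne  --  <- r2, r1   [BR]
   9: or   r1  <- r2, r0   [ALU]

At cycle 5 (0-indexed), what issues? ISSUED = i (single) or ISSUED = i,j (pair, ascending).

ISSUED = 7

c0: i0 sll  RAW r0
c1: i1,i2 st;sub  2-wide
c2: i3,i4 st;beq  2-wide
c3: i5 ld  RAW r3
c4: i6 add  RAW+WAW r0
c5: i7 mulh  no-port MUL/BR
c6: i8,i9 bne;or  2-wide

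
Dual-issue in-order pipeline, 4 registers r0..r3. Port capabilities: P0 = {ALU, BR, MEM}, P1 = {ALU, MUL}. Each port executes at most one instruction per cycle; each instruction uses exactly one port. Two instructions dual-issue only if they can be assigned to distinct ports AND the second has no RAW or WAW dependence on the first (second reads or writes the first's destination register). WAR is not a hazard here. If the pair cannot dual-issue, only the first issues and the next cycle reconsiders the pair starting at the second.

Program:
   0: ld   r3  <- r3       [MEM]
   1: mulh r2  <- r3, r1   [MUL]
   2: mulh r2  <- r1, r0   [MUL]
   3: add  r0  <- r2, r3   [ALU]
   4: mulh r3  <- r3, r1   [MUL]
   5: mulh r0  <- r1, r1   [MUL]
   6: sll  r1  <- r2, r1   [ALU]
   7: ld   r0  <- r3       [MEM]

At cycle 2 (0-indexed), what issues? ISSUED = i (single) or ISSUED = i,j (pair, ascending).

ISSUED = 2

  cy0 -> i0 (ld) RAW r3
  cy1 -> i1 (mulh) no-port MUL/MUL
  cy2 -> i2 (mulh) RAW r2
  cy3 -> i3/i4 (add+mulh) 2-wide
  cy4 -> i5/i6 (mulh+sll) 2-wide
  cy5 -> i7 (ld) tail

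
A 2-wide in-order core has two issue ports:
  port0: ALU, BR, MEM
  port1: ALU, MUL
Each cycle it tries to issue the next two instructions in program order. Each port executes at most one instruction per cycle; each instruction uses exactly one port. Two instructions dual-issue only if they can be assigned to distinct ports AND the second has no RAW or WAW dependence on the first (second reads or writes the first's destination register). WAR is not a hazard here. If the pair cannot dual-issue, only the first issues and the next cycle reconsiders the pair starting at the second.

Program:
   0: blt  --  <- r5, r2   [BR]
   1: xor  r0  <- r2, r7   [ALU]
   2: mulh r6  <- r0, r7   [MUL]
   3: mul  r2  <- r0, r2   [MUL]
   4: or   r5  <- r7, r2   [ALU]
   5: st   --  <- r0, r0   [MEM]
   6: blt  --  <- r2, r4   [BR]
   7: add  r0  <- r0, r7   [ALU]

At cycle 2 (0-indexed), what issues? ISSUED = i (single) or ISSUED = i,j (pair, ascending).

ISSUED = 3

0. blt.BR xor.ALU @i0+i1  | pair
1. mulh.MUL @i2  | no-port MUL/MUL
2. mul.MUL @i3  | RAW r2
3. or.ALU st.MEM @i4+i5  | pair
4. blt.BR add.ALU @i6+i7  | pair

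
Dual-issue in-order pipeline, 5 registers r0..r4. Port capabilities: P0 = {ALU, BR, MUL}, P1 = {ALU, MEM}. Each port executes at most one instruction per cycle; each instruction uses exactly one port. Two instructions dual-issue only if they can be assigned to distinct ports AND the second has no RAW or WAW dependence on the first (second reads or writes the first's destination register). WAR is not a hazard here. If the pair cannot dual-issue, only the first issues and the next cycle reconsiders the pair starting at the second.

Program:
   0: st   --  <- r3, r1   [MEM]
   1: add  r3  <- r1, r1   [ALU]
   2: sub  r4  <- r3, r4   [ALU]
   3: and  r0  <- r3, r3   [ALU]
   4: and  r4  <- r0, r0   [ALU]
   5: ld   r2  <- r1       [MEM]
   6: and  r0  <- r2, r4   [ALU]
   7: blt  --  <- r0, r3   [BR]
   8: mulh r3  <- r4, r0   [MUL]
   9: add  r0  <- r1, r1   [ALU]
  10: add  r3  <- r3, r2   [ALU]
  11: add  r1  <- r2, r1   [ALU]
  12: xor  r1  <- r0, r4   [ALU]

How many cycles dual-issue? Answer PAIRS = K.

PAIRS = 5

[0] i0&i1  st add  -- 2-wide
[1] i2&i3  sub and  -- 2-wide
[2] i4&i5  and ld  -- 2-wide
[3] i6  and  -- RAW r0
[4] i7  blt  -- no-port BR/MUL
[5] i8&i9  mulh add  -- 2-wide
[6] i10&i11  add add  -- 2-wide
[7] i12  xor  -- tail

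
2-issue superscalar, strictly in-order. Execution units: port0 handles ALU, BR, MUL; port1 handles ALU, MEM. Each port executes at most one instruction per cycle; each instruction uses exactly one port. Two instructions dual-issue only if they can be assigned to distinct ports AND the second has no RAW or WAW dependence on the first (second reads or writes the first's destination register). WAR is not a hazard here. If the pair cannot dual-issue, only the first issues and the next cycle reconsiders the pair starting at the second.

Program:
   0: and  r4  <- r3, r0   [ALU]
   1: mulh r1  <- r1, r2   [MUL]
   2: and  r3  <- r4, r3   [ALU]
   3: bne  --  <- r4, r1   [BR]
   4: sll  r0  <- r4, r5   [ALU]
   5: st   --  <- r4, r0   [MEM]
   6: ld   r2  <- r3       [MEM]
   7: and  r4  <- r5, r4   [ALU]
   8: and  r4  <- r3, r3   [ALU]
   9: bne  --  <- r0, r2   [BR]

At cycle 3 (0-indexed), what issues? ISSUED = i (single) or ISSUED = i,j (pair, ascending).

c0: i0/i1 and.ALU+mulh.MUL  dual
c1: i2/i3 and.ALU+bne.BR  dual
c2: i4 sll.ALU  RAW r0
c3: i5 st.MEM  no-port MEM/MEM
c4: i6/i7 ld.MEM+and.ALU  dual
c5: i8/i9 and.ALU+bne.BR  dual

ISSUED = 5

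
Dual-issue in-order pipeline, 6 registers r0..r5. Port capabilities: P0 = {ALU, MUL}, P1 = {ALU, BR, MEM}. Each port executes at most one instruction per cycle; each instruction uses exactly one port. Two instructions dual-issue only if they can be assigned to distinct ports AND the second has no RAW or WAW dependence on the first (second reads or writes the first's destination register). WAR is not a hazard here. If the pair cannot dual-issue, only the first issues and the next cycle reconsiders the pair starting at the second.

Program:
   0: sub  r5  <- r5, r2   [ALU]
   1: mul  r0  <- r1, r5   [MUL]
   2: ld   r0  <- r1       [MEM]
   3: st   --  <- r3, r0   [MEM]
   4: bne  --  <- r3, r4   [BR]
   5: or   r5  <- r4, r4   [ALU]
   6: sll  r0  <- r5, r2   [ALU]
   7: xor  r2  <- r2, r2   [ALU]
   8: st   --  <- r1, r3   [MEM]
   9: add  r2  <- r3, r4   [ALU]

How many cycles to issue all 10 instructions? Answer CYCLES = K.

CYCLES = 7

  cy0 -> i0 (sub.ALU) RAW r5
  cy1 -> i1 (mul.MUL) WAW r0
  cy2 -> i2 (ld.MEM) no-port MEM/MEM
  cy3 -> i3 (st.MEM) no-port MEM/BR
  cy4 -> i4,i5 (bne.BR/or.ALU) dual
  cy5 -> i6,i7 (sll.ALU/xor.ALU) dual
  cy6 -> i8,i9 (st.MEM/add.ALU) dual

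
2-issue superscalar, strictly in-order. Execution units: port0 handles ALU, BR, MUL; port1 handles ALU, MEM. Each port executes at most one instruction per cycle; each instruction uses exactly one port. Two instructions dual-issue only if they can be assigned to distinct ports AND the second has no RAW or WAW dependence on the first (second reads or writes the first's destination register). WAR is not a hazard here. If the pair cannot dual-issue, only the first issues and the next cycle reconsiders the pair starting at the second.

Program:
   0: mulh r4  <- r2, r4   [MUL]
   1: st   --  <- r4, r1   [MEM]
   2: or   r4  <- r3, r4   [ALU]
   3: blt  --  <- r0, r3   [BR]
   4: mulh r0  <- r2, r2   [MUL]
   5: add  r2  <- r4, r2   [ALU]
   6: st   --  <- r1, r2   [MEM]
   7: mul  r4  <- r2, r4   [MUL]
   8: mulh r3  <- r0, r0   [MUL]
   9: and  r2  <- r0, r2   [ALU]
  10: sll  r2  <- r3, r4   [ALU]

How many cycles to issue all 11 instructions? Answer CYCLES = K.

CYCLES = 7

t=0 i0:mulh ; RAW r4
t=1 i1+i2:st or ; 2-wide
t=2 i3:blt ; no-port BR/MUL
t=3 i4+i5:mulh add ; 2-wide
t=4 i6+i7:st mul ; 2-wide
t=5 i8+i9:mulh and ; 2-wide
t=6 i10:sll ; tail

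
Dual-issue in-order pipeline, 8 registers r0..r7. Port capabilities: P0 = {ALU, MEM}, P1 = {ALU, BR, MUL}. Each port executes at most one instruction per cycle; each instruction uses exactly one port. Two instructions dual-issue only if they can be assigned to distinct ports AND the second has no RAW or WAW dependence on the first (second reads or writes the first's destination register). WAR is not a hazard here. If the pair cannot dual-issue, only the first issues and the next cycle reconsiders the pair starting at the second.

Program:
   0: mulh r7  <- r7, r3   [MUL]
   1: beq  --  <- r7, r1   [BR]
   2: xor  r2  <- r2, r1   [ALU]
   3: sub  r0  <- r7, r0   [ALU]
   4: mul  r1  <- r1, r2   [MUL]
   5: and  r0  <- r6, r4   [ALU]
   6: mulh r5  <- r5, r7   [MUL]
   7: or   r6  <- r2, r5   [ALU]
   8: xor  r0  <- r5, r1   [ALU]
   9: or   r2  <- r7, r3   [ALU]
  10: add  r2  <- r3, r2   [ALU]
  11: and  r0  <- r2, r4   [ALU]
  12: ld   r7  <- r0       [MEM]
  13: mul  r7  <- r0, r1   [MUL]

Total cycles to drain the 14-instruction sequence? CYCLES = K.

#0 head=0: mulh.MUL i0 no-port MUL/BR
#1 head=1: beq.BR+xor.ALU i1+i2 2-wide
#2 head=3: sub.ALU+mul.MUL i3+i4 2-wide
#3 head=5: and.ALU+mulh.MUL i5+i6 2-wide
#4 head=7: or.ALU+xor.ALU i7+i8 2-wide
#5 head=9: or.ALU i9 RAW+WAW r2
#6 head=10: add.ALU i10 RAW r2
#7 head=11: and.ALU i11 RAW r0
#8 head=12: ld.MEM i12 WAW r7
#9 head=13: mul.MUL i13 tail

CYCLES = 10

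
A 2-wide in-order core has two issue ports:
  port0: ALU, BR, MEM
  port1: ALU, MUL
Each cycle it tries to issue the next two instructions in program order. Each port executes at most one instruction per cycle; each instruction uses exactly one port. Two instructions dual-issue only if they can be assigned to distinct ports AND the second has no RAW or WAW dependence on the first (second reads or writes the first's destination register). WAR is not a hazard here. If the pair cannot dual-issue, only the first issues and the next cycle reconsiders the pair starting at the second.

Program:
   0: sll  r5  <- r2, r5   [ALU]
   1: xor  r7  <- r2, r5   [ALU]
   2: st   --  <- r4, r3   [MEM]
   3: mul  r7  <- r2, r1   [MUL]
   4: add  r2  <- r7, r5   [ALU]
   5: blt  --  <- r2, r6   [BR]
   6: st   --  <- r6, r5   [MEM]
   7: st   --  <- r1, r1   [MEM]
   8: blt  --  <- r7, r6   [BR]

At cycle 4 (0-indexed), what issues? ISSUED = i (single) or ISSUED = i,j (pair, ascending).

ISSUED = 5

c0: i0 sll.ALU  RAW r5
c1: i1&i2 xor.ALU+st.MEM  2-wide
c2: i3 mul.MUL  RAW r7
c3: i4 add.ALU  RAW r2
c4: i5 blt.BR  no-port BR/MEM
c5: i6 st.MEM  no-port MEM/MEM
c6: i7 st.MEM  no-port MEM/BR
c7: i8 blt.BR  tail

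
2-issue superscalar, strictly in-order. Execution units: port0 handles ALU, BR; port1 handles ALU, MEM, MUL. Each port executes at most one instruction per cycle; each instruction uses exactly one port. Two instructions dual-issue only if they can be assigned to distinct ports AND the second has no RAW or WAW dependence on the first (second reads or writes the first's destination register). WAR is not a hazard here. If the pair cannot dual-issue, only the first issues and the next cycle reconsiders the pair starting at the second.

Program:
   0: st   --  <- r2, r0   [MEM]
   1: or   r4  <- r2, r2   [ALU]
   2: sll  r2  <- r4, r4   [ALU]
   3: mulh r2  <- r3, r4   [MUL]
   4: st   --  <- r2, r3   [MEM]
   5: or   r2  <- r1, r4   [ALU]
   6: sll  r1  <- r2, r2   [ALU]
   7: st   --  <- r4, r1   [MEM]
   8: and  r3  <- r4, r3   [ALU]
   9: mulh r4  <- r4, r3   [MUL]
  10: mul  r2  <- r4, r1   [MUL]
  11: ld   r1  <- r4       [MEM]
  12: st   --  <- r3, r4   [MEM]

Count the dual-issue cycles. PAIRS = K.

#0 head=0: st.MEM+or.ALU i0+i1 dual
#1 head=2: sll.ALU i2 WAW r2
#2 head=3: mulh.MUL i3 no-port MUL/MEM
#3 head=4: st.MEM+or.ALU i4+i5 dual
#4 head=6: sll.ALU i6 RAW r1
#5 head=7: st.MEM+and.ALU i7+i8 dual
#6 head=9: mulh.MUL i9 no-port MUL/MUL
#7 head=10: mul.MUL i10 no-port MUL/MEM
#8 head=11: ld.MEM i11 no-port MEM/MEM
#9 head=12: st.MEM i12 tail

PAIRS = 3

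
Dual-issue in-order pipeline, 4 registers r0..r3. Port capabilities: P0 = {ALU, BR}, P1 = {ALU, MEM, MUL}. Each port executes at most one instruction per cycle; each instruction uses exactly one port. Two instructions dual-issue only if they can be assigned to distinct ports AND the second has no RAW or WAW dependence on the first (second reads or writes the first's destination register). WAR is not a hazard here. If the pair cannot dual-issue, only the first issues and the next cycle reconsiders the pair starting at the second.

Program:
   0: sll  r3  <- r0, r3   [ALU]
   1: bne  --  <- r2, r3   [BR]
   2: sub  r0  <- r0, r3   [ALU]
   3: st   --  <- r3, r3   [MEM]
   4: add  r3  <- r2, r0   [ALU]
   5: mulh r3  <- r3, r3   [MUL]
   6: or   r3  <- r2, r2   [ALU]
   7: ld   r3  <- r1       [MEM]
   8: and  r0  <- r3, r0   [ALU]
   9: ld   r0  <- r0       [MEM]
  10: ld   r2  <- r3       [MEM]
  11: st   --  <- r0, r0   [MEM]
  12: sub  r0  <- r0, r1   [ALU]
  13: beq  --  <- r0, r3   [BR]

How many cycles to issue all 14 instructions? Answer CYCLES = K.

CYCLES = 11

c0: i0 sll.ALU  RAW r3
c1: i1+i2 bne.BR/sub.ALU  pair
c2: i3+i4 st.MEM/add.ALU  pair
c3: i5 mulh.MUL  WAW r3
c4: i6 or.ALU  WAW r3
c5: i7 ld.MEM  RAW r3
c6: i8 and.ALU  RAW+WAW r0
c7: i9 ld.MEM  no-port MEM/MEM
c8: i10 ld.MEM  no-port MEM/MEM
c9: i11+i12 st.MEM/sub.ALU  pair
c10: i13 beq.BR  tail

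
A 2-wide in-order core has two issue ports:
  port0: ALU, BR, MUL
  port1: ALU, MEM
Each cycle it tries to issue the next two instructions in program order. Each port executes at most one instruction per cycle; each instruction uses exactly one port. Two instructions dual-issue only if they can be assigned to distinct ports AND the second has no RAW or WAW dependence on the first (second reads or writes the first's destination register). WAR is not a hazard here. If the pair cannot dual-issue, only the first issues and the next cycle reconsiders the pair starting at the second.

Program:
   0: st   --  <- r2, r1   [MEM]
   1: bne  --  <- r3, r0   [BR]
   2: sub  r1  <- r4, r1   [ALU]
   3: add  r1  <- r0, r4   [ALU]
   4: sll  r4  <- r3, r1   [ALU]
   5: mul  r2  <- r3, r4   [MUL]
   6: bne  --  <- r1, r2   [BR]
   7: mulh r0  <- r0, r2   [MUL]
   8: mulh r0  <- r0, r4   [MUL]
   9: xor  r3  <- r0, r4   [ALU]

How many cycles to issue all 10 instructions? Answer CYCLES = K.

CYCLES = 9

  cy0 -> i0&i1 (st;bne) dual
  cy1 -> i2 (sub) WAW r1
  cy2 -> i3 (add) RAW r1
  cy3 -> i4 (sll) RAW r4
  cy4 -> i5 (mul) no-port MUL/BR
  cy5 -> i6 (bne) no-port BR/MUL
  cy6 -> i7 (mulh) no-port MUL/MUL
  cy7 -> i8 (mulh) RAW r0
  cy8 -> i9 (xor) tail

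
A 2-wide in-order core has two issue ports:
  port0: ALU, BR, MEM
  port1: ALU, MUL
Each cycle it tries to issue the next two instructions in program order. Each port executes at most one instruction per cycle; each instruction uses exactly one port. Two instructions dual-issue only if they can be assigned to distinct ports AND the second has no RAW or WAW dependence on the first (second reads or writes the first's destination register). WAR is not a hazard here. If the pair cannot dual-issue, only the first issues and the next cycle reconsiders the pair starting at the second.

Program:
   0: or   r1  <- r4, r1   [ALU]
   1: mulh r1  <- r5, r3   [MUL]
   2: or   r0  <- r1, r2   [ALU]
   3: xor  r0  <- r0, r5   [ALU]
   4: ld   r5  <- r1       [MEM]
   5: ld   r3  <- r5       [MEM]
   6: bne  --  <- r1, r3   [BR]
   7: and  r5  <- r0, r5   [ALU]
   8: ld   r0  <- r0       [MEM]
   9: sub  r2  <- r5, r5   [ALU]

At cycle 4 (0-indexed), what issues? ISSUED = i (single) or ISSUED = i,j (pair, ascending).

ISSUED = 5

0. or @i0  | WAW r1
1. mulh @i1  | RAW r1
2. or @i2  | RAW+WAW r0
3. xor ld @i3+i4  | dual
4. ld @i5  | no-port MEM/BR
5. bne and @i6+i7  | dual
6. ld sub @i8+i9  | dual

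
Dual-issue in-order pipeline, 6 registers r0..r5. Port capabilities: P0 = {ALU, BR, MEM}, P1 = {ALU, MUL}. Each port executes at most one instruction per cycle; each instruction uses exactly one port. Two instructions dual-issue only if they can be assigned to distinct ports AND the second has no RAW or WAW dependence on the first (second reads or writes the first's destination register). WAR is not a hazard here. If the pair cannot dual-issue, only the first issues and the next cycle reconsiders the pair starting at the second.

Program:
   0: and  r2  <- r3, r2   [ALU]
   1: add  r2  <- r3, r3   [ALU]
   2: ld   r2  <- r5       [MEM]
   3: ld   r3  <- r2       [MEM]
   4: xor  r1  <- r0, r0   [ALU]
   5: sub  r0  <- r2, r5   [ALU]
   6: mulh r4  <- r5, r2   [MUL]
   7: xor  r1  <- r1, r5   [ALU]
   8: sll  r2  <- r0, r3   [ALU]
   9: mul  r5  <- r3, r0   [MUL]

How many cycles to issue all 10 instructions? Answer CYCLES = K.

CYCLES = 7

0. and.ALU @i0  | WAW r2
1. add.ALU @i1  | WAW r2
2. ld.MEM @i2  | no-port MEM/MEM
3. ld.MEM+xor.ALU @i3,i4  | pair
4. sub.ALU+mulh.MUL @i5,i6  | pair
5. xor.ALU+sll.ALU @i7,i8  | pair
6. mul.MUL @i9  | tail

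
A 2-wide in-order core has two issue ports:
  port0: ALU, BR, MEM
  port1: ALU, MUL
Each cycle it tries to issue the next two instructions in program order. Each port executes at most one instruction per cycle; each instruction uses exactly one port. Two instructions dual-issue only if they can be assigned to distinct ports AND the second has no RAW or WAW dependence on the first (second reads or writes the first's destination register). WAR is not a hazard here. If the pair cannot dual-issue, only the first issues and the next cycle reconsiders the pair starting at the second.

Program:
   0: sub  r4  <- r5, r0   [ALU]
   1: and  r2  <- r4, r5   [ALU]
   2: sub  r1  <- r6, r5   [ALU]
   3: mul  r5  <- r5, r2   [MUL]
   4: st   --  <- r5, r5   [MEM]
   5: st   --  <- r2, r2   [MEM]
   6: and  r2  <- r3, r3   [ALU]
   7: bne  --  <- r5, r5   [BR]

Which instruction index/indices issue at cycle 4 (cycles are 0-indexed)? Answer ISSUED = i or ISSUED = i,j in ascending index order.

[0] i0  sub.ALU  -- RAW r4
[1] i1+i2  and.ALU+sub.ALU  -- pair
[2] i3  mul.MUL  -- RAW r5
[3] i4  st.MEM  -- no-port MEM/MEM
[4] i5+i6  st.MEM+and.ALU  -- pair
[5] i7  bne.BR  -- tail

ISSUED = 5,6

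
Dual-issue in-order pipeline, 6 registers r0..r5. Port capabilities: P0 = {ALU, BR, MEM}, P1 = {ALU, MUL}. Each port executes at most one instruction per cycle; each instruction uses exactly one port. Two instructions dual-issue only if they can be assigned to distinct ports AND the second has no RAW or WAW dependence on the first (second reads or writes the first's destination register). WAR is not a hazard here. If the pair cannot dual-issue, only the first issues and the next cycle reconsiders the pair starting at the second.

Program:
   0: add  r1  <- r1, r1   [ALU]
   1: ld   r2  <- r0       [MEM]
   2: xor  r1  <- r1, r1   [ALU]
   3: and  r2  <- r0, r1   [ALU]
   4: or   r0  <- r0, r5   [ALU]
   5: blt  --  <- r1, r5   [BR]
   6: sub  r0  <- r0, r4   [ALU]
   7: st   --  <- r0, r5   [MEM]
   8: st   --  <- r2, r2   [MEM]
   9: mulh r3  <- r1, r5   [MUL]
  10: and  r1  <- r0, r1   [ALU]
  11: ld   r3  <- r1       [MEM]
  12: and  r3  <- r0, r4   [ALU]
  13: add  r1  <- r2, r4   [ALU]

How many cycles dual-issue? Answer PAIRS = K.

PAIRS = 5

c0: i0,i1 add+ld  pair
c1: i2 xor  RAW r1
c2: i3,i4 and+or  pair
c3: i5,i6 blt+sub  pair
c4: i7 st  no-port MEM/MEM
c5: i8,i9 st+mulh  pair
c6: i10 and  RAW r1
c7: i11 ld  WAW r3
c8: i12,i13 and+add  pair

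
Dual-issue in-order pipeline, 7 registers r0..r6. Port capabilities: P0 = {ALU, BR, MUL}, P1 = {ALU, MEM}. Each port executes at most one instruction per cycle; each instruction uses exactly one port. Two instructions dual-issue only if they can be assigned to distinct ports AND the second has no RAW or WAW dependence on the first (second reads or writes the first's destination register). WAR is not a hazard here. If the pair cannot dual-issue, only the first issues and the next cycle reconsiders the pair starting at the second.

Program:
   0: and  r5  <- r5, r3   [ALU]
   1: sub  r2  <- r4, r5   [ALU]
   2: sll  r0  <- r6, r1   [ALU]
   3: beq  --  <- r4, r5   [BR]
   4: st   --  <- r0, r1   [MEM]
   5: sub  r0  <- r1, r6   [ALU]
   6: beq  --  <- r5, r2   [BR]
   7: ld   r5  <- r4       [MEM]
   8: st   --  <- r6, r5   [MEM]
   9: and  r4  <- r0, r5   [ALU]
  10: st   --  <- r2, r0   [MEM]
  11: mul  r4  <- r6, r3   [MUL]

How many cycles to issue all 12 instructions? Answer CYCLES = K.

CYCLES = 7

  cy0 -> i0 (and.ALU) RAW r5
  cy1 -> i1+i2 (sub.ALU+sll.ALU) pair
  cy2 -> i3+i4 (beq.BR+st.MEM) pair
  cy3 -> i5+i6 (sub.ALU+beq.BR) pair
  cy4 -> i7 (ld.MEM) no-port MEM/MEM
  cy5 -> i8+i9 (st.MEM+and.ALU) pair
  cy6 -> i10+i11 (st.MEM+mul.MUL) pair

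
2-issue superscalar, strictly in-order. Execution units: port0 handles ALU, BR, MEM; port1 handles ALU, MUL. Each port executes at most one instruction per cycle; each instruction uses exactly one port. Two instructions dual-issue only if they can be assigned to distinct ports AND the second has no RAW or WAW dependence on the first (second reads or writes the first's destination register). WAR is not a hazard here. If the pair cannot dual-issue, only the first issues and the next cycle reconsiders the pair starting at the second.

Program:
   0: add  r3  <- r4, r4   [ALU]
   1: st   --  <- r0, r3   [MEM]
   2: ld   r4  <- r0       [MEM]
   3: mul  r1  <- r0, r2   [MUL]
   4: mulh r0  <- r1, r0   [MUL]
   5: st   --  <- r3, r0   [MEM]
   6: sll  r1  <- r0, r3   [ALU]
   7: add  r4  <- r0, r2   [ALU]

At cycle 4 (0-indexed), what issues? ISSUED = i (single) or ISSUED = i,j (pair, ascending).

#0 head=0: add.ALU i0 RAW r3
#1 head=1: st.MEM i1 no-port MEM/MEM
#2 head=2: ld.MEM/mul.MUL i2,i3 pair
#3 head=4: mulh.MUL i4 RAW r0
#4 head=5: st.MEM/sll.ALU i5,i6 pair
#5 head=7: add.ALU i7 tail

ISSUED = 5,6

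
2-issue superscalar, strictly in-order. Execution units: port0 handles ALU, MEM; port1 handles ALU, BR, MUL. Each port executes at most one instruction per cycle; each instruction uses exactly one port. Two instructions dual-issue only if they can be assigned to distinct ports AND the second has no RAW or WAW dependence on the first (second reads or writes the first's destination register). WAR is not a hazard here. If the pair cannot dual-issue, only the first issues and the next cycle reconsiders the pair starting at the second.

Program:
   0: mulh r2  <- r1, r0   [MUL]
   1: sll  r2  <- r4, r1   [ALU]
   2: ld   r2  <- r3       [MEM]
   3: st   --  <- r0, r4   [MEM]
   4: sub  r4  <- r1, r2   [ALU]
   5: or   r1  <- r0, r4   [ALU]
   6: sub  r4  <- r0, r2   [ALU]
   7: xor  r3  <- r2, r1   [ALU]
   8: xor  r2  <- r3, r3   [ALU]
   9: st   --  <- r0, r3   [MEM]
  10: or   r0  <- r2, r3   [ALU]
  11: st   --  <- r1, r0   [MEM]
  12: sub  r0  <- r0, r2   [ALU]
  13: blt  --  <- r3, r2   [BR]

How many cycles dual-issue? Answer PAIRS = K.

  cy0 -> i0 (mulh) WAW r2
  cy1 -> i1 (sll) WAW r2
  cy2 -> i2 (ld) no-port MEM/MEM
  cy3 -> i3&i4 (st/sub) 2-wide
  cy4 -> i5&i6 (or/sub) 2-wide
  cy5 -> i7 (xor) RAW r3
  cy6 -> i8&i9 (xor/st) 2-wide
  cy7 -> i10 (or) RAW r0
  cy8 -> i11&i12 (st/sub) 2-wide
  cy9 -> i13 (blt) tail

PAIRS = 4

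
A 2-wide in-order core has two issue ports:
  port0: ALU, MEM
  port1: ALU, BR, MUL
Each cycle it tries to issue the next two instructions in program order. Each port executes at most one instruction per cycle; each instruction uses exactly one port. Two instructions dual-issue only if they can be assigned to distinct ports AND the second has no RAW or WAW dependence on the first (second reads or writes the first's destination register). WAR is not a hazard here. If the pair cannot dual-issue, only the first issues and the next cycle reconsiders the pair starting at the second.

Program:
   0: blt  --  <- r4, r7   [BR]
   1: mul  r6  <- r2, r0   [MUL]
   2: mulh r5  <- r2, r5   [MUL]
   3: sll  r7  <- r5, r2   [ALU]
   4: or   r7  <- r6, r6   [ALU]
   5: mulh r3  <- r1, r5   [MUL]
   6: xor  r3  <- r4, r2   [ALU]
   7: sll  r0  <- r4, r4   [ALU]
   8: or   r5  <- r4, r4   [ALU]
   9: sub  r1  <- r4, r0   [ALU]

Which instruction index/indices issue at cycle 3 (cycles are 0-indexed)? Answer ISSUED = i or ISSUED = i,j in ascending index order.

#0 head=0: blt.BR i0 no-port BR/MUL
#1 head=1: mul.MUL i1 no-port MUL/MUL
#2 head=2: mulh.MUL i2 RAW r5
#3 head=3: sll.ALU i3 WAW r7
#4 head=4: or.ALU+mulh.MUL i4&i5 2-wide
#5 head=6: xor.ALU+sll.ALU i6&i7 2-wide
#6 head=8: or.ALU+sub.ALU i8&i9 2-wide

ISSUED = 3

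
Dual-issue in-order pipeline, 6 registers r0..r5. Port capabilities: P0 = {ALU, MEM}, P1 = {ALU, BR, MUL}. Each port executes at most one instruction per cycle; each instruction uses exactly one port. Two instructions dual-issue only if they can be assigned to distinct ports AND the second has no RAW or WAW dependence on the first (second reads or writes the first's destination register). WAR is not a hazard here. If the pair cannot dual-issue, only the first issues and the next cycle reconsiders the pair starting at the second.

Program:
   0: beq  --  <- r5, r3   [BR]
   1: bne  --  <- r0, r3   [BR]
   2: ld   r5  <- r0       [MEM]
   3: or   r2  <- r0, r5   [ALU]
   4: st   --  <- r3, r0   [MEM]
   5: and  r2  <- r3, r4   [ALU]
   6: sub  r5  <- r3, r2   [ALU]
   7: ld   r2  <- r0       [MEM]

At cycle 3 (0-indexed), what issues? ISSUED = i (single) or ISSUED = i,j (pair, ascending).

c0: i0 beq  no-port BR/BR
c1: i1/i2 bne;ld  dual
c2: i3/i4 or;st  dual
c3: i5 and  RAW r2
c4: i6/i7 sub;ld  dual

ISSUED = 5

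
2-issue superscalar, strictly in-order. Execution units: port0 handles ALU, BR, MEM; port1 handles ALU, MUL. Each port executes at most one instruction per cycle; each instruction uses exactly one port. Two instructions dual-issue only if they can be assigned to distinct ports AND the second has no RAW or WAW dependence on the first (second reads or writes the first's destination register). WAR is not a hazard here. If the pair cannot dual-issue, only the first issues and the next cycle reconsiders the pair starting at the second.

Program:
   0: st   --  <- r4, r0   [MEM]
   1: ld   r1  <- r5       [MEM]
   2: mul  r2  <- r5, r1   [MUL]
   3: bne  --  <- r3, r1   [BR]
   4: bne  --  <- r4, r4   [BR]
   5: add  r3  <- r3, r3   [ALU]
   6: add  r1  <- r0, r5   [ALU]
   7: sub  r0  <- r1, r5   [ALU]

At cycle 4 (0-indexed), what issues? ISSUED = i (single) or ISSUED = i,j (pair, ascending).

ISSUED = 6

0. st @i0  | no-port MEM/MEM
1. ld @i1  | RAW r1
2. mul;bne @i2&i3  | dual
3. bne;add @i4&i5  | dual
4. add @i6  | RAW r1
5. sub @i7  | tail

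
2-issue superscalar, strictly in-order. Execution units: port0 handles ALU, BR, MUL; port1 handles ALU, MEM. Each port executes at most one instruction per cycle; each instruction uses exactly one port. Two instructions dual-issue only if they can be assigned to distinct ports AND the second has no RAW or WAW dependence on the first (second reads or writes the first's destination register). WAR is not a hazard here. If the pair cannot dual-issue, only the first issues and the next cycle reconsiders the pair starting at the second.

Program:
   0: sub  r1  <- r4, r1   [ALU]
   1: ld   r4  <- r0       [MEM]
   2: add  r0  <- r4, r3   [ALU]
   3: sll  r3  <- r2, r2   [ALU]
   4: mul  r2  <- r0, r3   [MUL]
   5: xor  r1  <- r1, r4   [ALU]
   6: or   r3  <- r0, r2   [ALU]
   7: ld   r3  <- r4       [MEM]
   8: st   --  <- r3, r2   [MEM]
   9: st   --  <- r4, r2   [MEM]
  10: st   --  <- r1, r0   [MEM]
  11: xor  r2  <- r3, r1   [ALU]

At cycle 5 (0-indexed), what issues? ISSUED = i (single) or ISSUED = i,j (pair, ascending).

ISSUED = 8

[0] i0+i1  sub;ld  -- pair
[1] i2+i3  add;sll  -- pair
[2] i4+i5  mul;xor  -- pair
[3] i6  or  -- WAW r3
[4] i7  ld  -- no-port MEM/MEM
[5] i8  st  -- no-port MEM/MEM
[6] i9  st  -- no-port MEM/MEM
[7] i10+i11  st;xor  -- pair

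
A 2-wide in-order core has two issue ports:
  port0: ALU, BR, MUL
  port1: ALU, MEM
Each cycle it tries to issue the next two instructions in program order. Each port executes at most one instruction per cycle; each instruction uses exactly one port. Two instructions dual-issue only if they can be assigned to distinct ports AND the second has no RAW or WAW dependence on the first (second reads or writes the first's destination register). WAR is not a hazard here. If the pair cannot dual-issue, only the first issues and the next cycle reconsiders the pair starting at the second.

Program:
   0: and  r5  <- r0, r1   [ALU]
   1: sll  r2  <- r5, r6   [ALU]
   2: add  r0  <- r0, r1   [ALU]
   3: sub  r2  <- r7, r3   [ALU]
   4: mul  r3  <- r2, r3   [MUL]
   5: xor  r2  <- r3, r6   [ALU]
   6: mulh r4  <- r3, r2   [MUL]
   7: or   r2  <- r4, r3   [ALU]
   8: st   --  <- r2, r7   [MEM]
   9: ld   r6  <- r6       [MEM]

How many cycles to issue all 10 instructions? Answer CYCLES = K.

CYCLES = 9

[0] i0  and  -- RAW r5
[1] i1/i2  sll add  -- pair
[2] i3  sub  -- RAW r2
[3] i4  mul  -- RAW r3
[4] i5  xor  -- RAW r2
[5] i6  mulh  -- RAW r4
[6] i7  or  -- RAW r2
[7] i8  st  -- no-port MEM/MEM
[8] i9  ld  -- tail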